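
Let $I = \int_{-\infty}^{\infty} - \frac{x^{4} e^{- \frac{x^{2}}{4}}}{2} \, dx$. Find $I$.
$- 12 \sqrt{\pi}$

Begin with the known integral
$$J(a) = \int_{-\infty}^{\infty} - \frac{e^{- a x^{2}}}{2} \, dx = - \frac{\sqrt{\pi}}{2 \sqrt{a}}.$$

Differentiating under the integral sign brings down a factor of $(-x^2)$:
$$\frac{dJ}{da} = \int_{-\infty}^{\infty} \frac{x^{2} e^{- a x^{2}}}{2} \, dx = \frac{\sqrt{\pi}}{4 a^{\frac{3}{2}}}.$$

Repeating twice in total — each differentiation brings down another $(-x^2)$ — gives
$$\frac{d^{2}J}{da^{2}} = \int_{-\infty}^{\infty} - \frac{x^{4} e^{- a x^{2}}}{2} \, dx = - \frac{3 \sqrt{\pi}}{8 a^{\frac{5}{2}}},$$
and the integrand here is exactly the target integrand, so $I = - \frac{3 \sqrt{\pi}}{8 a^{\frac{5}{2}}}$.

Setting $a = \frac{1}{4}$:
$$I = - 12 \sqrt{\pi}.$$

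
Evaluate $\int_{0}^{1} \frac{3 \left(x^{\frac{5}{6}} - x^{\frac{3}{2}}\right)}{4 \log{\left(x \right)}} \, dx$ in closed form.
$\log{\left(\frac{11^{\frac{3}{4}} \sqrt[4]{15}}{15} \right)}$

Consider the one-parameter family: let $I(a) = \int_{0}^{1} \frac{3 \left(x^{\frac{5}{6}} - x^{a}\right)}{4 \log{\left(x \right)}} \, dx$.

Since $\dfrac{\partial}{\partial a}\,x^{a} = x^{a} \ln x$, the $\ln x$ in the denominator cancels and
$$\frac{dI}{da} = \int_{0}^{1} - \frac{3}{4} x^{a} \, dx = - \frac{3}{4} \left[\frac{x^{a+1}}{a+1}\right]_0^1 = - \frac{3}{4 a + 4}.$$

Integrating with respect to $a$ gives $I(a) = - \frac{3 \log{\left(a + 1 \right)}}{4} - \frac{3 \log{\left(6 \right)}}{4} + \frac{3 \log{\left(11 \right)}}{4} + C$.

At $a = \frac{5}{6}$ the integrand is identically $0$, so $I(\frac{5}{6}) = 0$. The closed form gives $0$, hence $C = 0$.

Setting $a = \frac{3}{2}$:
$$I = \log{\left(\frac{11^{\frac{3}{4}} \sqrt[4]{15}}{15} \right)}.$$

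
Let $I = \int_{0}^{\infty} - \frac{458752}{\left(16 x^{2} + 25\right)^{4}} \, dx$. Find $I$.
$- \frac{3584 \pi}{15625}$

Begin with the known result
$$J(a) = \int_{0}^{\infty} - \frac{7}{a^{2} + x^{2}} \, dx = - \frac{7 \pi}{2 a}.$$

Differentiating under the integral sign with respect to $a$,
$$\frac{dJ}{da} = \int_{0}^{\infty} \frac{14 a}{\left(a^{2} + x^{2}\right)^{2}} \, dx = \frac{7 \pi}{2 a^{2}},$$
so $\int_{0}^{\infty} - \frac{7}{\left(a^{2} + x^{2}\right)^{2}} \, dx = - \frac{7 \pi}{4 a^{3}}$.

Repeating — each differentiation of $1/(x^2+a^2)^j$ produces $-2ja/(x^2+a^2)^{j+1}$ — and dividing through by $-2ja$ at each step yields, after $3$ differentiations in total,
$$\int_{0}^{\infty} - \frac{7}{\left(a^{2} + x^{2}\right)^{4}} \, dx = - \frac{35 \pi}{32 a^{7}}.$$

Setting $a = \frac{5}{4}$:
$$I = - \frac{3584 \pi}{15625}.$$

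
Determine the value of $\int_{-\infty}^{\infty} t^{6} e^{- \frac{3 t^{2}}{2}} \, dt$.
$\frac{5 \sqrt{6} \sqrt{\pi}}{27}$

Begin with the known integral
$$J(a) = \int_{-\infty}^{\infty} e^{- a t^{2}} \, dt = \frac{\sqrt{\pi}}{\sqrt{a}}.$$

Differentiating under the integral sign brings down a factor of $(-t^2)$:
$$\frac{dJ}{da} = \int_{-\infty}^{\infty} - t^{2} e^{- a t^{2}} \, dt = - \frac{\sqrt{\pi}}{2 a^{\frac{3}{2}}}.$$

Repeating $3$ times in total — each differentiation brings down another $(-t^2)$ — gives
$$\frac{d^{3}J}{da^{3}} = \int_{-\infty}^{\infty} - t^{6} e^{- a t^{2}} \, dt = - \frac{15 \sqrt{\pi}}{8 a^{\frac{7}{2}}},$$
and the integrand here is $(-1)^{3}$ times the target integrand, so $I = (-1)^{3}\,\frac{d^{3}J}{da^{3}} = \frac{15 \sqrt{\pi}}{8 a^{\frac{7}{2}}}$.

Setting $a = \frac{3}{2}$:
$$I = \frac{5 \sqrt{6} \sqrt{\pi}}{27}.$$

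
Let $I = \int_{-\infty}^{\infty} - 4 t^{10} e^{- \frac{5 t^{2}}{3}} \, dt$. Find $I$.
$- \frac{45927 \sqrt{15} \sqrt{\pi}}{25000}$

Consider the simpler parametrised integral
$$J(a) = \int_{-\infty}^{\infty} - 4 e^{- a t^{2}} \, dt = - \frac{4 \sqrt{\pi}}{\sqrt{a}}.$$

Differentiating under the integral sign brings down a factor of $(-t^2)$:
$$\frac{dJ}{da} = \int_{-\infty}^{\infty} 4 t^{2} e^{- a t^{2}} \, dt = \frac{2 \sqrt{\pi}}{a^{\frac{3}{2}}}.$$

Repeating $5$ times in total — each differentiation brings down another $(-t^2)$ — gives
$$\frac{d^{5}J}{da^{5}} = \int_{-\infty}^{\infty} 4 t^{10} e^{- a t^{2}} \, dt = \frac{945 \sqrt{\pi}}{8 a^{\frac{11}{2}}},$$
and the integrand here is $(-1)^{5}$ times the target integrand, so $I = (-1)^{5}\,\frac{d^{5}J}{da^{5}} = - \frac{945 \sqrt{\pi}}{8 a^{\frac{11}{2}}}$.

Setting $a = \frac{5}{3}$:
$$I = - \frac{45927 \sqrt{15} \sqrt{\pi}}{25000}.$$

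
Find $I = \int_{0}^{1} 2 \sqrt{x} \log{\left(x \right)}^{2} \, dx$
$\frac{32}{27}$

Begin with the known integral
$$J(a) = \int_{0}^{1} 2 x^{a} \, dx = \frac{2}{a + 1}.$$

Differentiating under the integral sign brings down a factor of $\ln x$:
$$\frac{dJ}{da} = \int_{0}^{1} 2 x^{a} \log{\left(x \right)} \, dx = - \frac{2}{\left(a + 1\right)^{2}}.$$

Repeating twice in total — each differentiation brings down another $\ln x$ — gives
$$\frac{d^{2}J}{da^{2}} = \int_{0}^{1} 2 x^{a} \log{\left(x \right)}^{2} \, dx = \frac{4}{\left(a + 1\right)^{3}},$$
and the integrand here is exactly the target integrand, so $I = \frac{4}{\left(a + 1\right)^{3}}$.

Setting $a = \frac{1}{2}$:
$$I = \frac{32}{27}.$$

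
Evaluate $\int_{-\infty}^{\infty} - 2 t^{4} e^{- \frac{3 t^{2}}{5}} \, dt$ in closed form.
$- \frac{25 \sqrt{15} \sqrt{\pi}}{18}$

Begin with the known integral
$$J(a) = \int_{-\infty}^{\infty} - 2 e^{- a t^{2}} \, dt = - \frac{2 \sqrt{\pi}}{\sqrt{a}}.$$

Differentiating under the integral sign brings down a factor of $(-t^2)$:
$$\frac{dJ}{da} = \int_{-\infty}^{\infty} 2 t^{2} e^{- a t^{2}} \, dt = \frac{\sqrt{\pi}}{a^{\frac{3}{2}}}.$$

Repeating twice in total — each differentiation brings down another $(-t^2)$ — gives
$$\frac{d^{2}J}{da^{2}} = \int_{-\infty}^{\infty} - 2 t^{4} e^{- a t^{2}} \, dt = - \frac{3 \sqrt{\pi}}{2 a^{\frac{5}{2}}},$$
and the integrand here is exactly the target integrand, so $I = - \frac{3 \sqrt{\pi}}{2 a^{\frac{5}{2}}}$.

Setting $a = \frac{3}{5}$:
$$I = - \frac{25 \sqrt{15} \sqrt{\pi}}{18}.$$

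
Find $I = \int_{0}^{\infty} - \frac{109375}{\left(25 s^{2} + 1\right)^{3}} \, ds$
$- \frac{65625 \pi}{16}$

Recall the elementary integral
$$J(a) = \int_{0}^{\infty} - \frac{7}{a^{2} + s^{2}} \, ds = - \frac{7 \pi}{2 a}.$$

Differentiating under the integral sign with respect to $a$,
$$\frac{dJ}{da} = \int_{0}^{\infty} \frac{14 a}{\left(a^{2} + s^{2}\right)^{2}} \, ds = \frac{7 \pi}{2 a^{2}},$$
so $\int_{0}^{\infty} - \frac{7}{\left(a^{2} + s^{2}\right)^{2}} \, ds = - \frac{7 \pi}{4 a^{3}}$.

Repeating — each differentiation of $1/(s^2+a^2)^j$ produces $-2ja/(s^2+a^2)^{j+1}$ — and dividing through by $-2ja$ at each step yields, after $2$ differentiations in total,
$$\int_{0}^{\infty} - \frac{7}{\left(a^{2} + s^{2}\right)^{3}} \, ds = - \frac{21 \pi}{16 a^{5}}.$$

Setting $a = \frac{1}{5}$:
$$I = - \frac{65625 \pi}{16}.$$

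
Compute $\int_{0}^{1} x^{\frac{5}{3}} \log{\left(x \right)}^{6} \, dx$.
$\frac{98415}{131072}$

Begin with the known integral
$$J(a) = \int_{0}^{1} x^{a} \, dx = \frac{1}{a + 1}.$$

Differentiating under the integral sign brings down a factor of $\ln x$:
$$\frac{dJ}{da} = \int_{0}^{1} x^{a} \log{\left(x \right)} \, dx = - \frac{1}{\left(a + 1\right)^{2}}.$$

Repeating $6$ times in total — each differentiation brings down another $\ln x$ — gives
$$\frac{d^{6}J}{da^{6}} = \int_{0}^{1} x^{a} \log{\left(x \right)}^{6} \, dx = \frac{720}{\left(a + 1\right)^{7}},$$
and the integrand here is exactly the target integrand, so $I = \frac{720}{\left(a + 1\right)^{7}}$.

Setting $a = \frac{5}{3}$:
$$I = \frac{98415}{131072}.$$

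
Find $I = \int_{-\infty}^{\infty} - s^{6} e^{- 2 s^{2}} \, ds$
$- \frac{15 \sqrt{2} \sqrt{\pi}}{128}$

Start from the elementary integral
$$J(a) = \int_{-\infty}^{\infty} - e^{- a s^{2}} \, ds = - \frac{\sqrt{\pi}}{\sqrt{a}}.$$

Differentiating under the integral sign brings down a factor of $(-s^2)$:
$$\frac{dJ}{da} = \int_{-\infty}^{\infty} s^{2} e^{- a s^{2}} \, ds = \frac{\sqrt{\pi}}{2 a^{\frac{3}{2}}}.$$

Repeating $3$ times in total — each differentiation brings down another $(-s^2)$ — gives
$$\frac{d^{3}J}{da^{3}} = \int_{-\infty}^{\infty} s^{6} e^{- a s^{2}} \, ds = \frac{15 \sqrt{\pi}}{8 a^{\frac{7}{2}}},$$
and the integrand here is $(-1)^{3}$ times the target integrand, so $I = (-1)^{3}\,\frac{d^{3}J}{da^{3}} = - \frac{15 \sqrt{\pi}}{8 a^{\frac{7}{2}}}$.

Setting $a = 2$:
$$I = - \frac{15 \sqrt{2} \sqrt{\pi}}{128}.$$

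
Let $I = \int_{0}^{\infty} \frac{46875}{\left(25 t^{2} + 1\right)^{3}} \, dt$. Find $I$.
$\frac{28125 \pi}{16}$

Begin with the known result
$$J(a) = \int_{0}^{\infty} \frac{3}{a^{2} + t^{2}} \, dt = \frac{3 \pi}{2 a}.$$

Differentiating under the integral sign with respect to $a$,
$$\frac{dJ}{da} = \int_{0}^{\infty} - \frac{6 a}{\left(a^{2} + t^{2}\right)^{2}} \, dt = - \frac{3 \pi}{2 a^{2}},$$
so $\int_{0}^{\infty} \frac{3}{\left(a^{2} + t^{2}\right)^{2}} \, dt = \frac{3 \pi}{4 a^{3}}$.

Repeating — each differentiation of $1/(t^2+a^2)^j$ produces $-2ja/(t^2+a^2)^{j+1}$ — and dividing through by $-2ja$ at each step yields, after $2$ differentiations in total,
$$\int_{0}^{\infty} \frac{3}{\left(a^{2} + t^{2}\right)^{3}} \, dt = \frac{9 \pi}{16 a^{5}}.$$

Setting $a = \frac{1}{5}$:
$$I = \frac{28125 \pi}{16}.$$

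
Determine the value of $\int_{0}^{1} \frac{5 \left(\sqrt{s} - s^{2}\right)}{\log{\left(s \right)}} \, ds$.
$- \log{\left(32 \right)}$

Introduce a parameter $a$ in the exponent: let $I(a) = \int_{0}^{1} \frac{5 \left(- s^{2} + s^{a}\right)}{\log{\left(s \right)}} \, ds$.

Since $\dfrac{\partial}{\partial a}\,s^{a} = s^{a} \ln s$, the $\ln s$ in the denominator cancels and
$$\frac{dI}{da} = \int_{0}^{1} 5 s^{a} \, ds = 5 \left[\frac{s^{a+1}}{a+1}\right]_0^1 = \frac{5}{a + 1}.$$

Integrating with respect to $a$ gives $I(a) = \log{\left(\frac{\left(a + 1\right)^{5}}{243} \right)} + C$.

At $a = 2$ the integrand is identically $0$, so $I(2) = 0$. The closed form gives $0$, hence $C = 0$.

Setting $a = \frac{1}{2}$:
$$I = - \log{\left(32 \right)}.$$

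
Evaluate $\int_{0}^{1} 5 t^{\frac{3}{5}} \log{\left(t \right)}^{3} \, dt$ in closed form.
$- \frac{9375}{2048}$

Start from the elementary integral
$$J(a) = \int_{0}^{1} 5 t^{a} \, dt = \frac{5}{a + 1}.$$

Differentiating under the integral sign brings down a factor of $\ln t$:
$$\frac{dJ}{da} = \int_{0}^{1} 5 t^{a} \log{\left(t \right)} \, dt = - \frac{5}{\left(a + 1\right)^{2}}.$$

Repeating $3$ times in total — each differentiation brings down another $\ln t$ — gives
$$\frac{d^{3}J}{da^{3}} = \int_{0}^{1} 5 t^{a} \log{\left(t \right)}^{3} \, dt = - \frac{30}{\left(a + 1\right)^{4}},$$
and the integrand here is exactly the target integrand, so $I = - \frac{30}{\left(a + 1\right)^{4}}$.

Setting $a = \frac{3}{5}$:
$$I = - \frac{9375}{2048}.$$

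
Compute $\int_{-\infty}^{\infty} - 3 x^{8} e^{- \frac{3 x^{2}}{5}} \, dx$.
$- \frac{21875 \sqrt{15} \sqrt{\pi}}{432}$

Begin with the known integral
$$J(a) = \int_{-\infty}^{\infty} - 3 e^{- a x^{2}} \, dx = - \frac{3 \sqrt{\pi}}{\sqrt{a}}.$$

Differentiating under the integral sign brings down a factor of $(-x^2)$:
$$\frac{dJ}{da} = \int_{-\infty}^{\infty} 3 x^{2} e^{- a x^{2}} \, dx = \frac{3 \sqrt{\pi}}{2 a^{\frac{3}{2}}}.$$

Repeating $4$ times in total — each differentiation brings down another $(-x^2)$ — gives
$$\frac{d^{4}J}{da^{4}} = \int_{-\infty}^{\infty} - 3 x^{8} e^{- a x^{2}} \, dx = - \frac{315 \sqrt{\pi}}{16 a^{\frac{9}{2}}},$$
and the integrand here is exactly the target integrand, so $I = - \frac{315 \sqrt{\pi}}{16 a^{\frac{9}{2}}}$.

Setting $a = \frac{3}{5}$:
$$I = - \frac{21875 \sqrt{15} \sqrt{\pi}}{432}.$$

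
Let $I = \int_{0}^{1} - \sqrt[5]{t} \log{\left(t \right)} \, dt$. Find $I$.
$\frac{25}{36}$

Consider the simpler parametrised integral
$$J(a) = \int_{0}^{1} - t^{a} \, dt = - \frac{1}{a + 1}.$$

Differentiating under the integral sign brings down a factor of $\ln t$:
$$\frac{dJ}{da} = \int_{0}^{1} - t^{a} \log{\left(t \right)} \, dt = \frac{1}{\left(a + 1\right)^{2}}.$$

The integral on the left is $I$, so $I = \frac{1}{\left(a + 1\right)^{2}}$.

Setting $a = \frac{1}{5}$:
$$I = \frac{25}{36}.$$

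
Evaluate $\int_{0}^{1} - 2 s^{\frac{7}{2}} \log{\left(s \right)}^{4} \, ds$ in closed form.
$- \frac{512}{19683}$

Consider the simpler parametrised integral
$$J(a) = \int_{0}^{1} - 2 s^{a} \, ds = - \frac{2}{a + 1}.$$

Differentiating under the integral sign brings down a factor of $\ln s$:
$$\frac{dJ}{da} = \int_{0}^{1} - 2 s^{a} \log{\left(s \right)} \, ds = \frac{2}{\left(a + 1\right)^{2}}.$$

Repeating $4$ times in total — each differentiation brings down another $\ln s$ — gives
$$\frac{d^{4}J}{da^{4}} = \int_{0}^{1} - 2 s^{a} \log{\left(s \right)}^{4} \, ds = - \frac{48}{\left(a + 1\right)^{5}},$$
and the integrand here is exactly the target integrand, so $I = - \frac{48}{\left(a + 1\right)^{5}}$.

Setting $a = \frac{7}{2}$:
$$I = - \frac{512}{19683}.$$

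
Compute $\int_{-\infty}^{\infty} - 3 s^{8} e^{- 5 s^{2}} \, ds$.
$- \frac{63 \sqrt{5} \sqrt{\pi}}{10000}$

Start from the elementary integral
$$J(a) = \int_{-\infty}^{\infty} - 3 e^{- a s^{2}} \, ds = - \frac{3 \sqrt{\pi}}{\sqrt{a}}.$$

Differentiating under the integral sign brings down a factor of $(-s^2)$:
$$\frac{dJ}{da} = \int_{-\infty}^{\infty} 3 s^{2} e^{- a s^{2}} \, ds = \frac{3 \sqrt{\pi}}{2 a^{\frac{3}{2}}}.$$

Repeating $4$ times in total — each differentiation brings down another $(-s^2)$ — gives
$$\frac{d^{4}J}{da^{4}} = \int_{-\infty}^{\infty} - 3 s^{8} e^{- a s^{2}} \, ds = - \frac{315 \sqrt{\pi}}{16 a^{\frac{9}{2}}},$$
and the integrand here is exactly the target integrand, so $I = - \frac{315 \sqrt{\pi}}{16 a^{\frac{9}{2}}}$.

Setting $a = 5$:
$$I = - \frac{63 \sqrt{5} \sqrt{\pi}}{10000}.$$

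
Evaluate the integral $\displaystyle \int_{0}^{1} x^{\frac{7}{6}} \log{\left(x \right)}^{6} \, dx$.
$\frac{201553920}{62748517}$

Start from the elementary integral
$$J(a) = \int_{0}^{1} x^{a} \, dx = \frac{1}{a + 1}.$$

Differentiating under the integral sign brings down a factor of $\ln x$:
$$\frac{dJ}{da} = \int_{0}^{1} x^{a} \log{\left(x \right)} \, dx = - \frac{1}{\left(a + 1\right)^{2}}.$$

Repeating $6$ times in total — each differentiation brings down another $\ln x$ — gives
$$\frac{d^{6}J}{da^{6}} = \int_{0}^{1} x^{a} \log{\left(x \right)}^{6} \, dx = \frac{720}{\left(a + 1\right)^{7}},$$
and the integrand here is exactly the target integrand, so $I = \frac{720}{\left(a + 1\right)^{7}}$.

Setting $a = \frac{7}{6}$:
$$I = \frac{201553920}{62748517}.$$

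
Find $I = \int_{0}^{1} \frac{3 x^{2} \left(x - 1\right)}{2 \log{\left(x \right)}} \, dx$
$\log{\left(\frac{8 \sqrt{3}}{9} \right)}$

Introduce a parameter $a$ in the exponent: let $I(a) = \int_{0}^{1} \frac{3 \left(- x^{2} + x^{a}\right)}{2 \log{\left(x \right)}} \, dx$.

Since $\dfrac{\partial}{\partial a}\,x^{a} = x^{a} \ln x$, the $\ln x$ in the denominator cancels and
$$\frac{dI}{da} = \int_{0}^{1} \frac{3}{2} x^{a} \, dx = \frac{3}{2} \left[\frac{x^{a+1}}{a+1}\right]_0^1 = \frac{3}{2 \left(a + 1\right)}.$$

Integrating with respect to $a$ gives $I(a) = \frac{3 \log{\left(a + 1 \right)}}{2} - \frac{3 \log{\left(3 \right)}}{2} + C$.

At $a = 2$ the integrand is identically $0$, so $I(2) = 0$. The closed form gives $0$, hence $C = 0$.

Setting $a = 3$:
$$I = \log{\left(\frac{8 \sqrt{3}}{9} \right)}.$$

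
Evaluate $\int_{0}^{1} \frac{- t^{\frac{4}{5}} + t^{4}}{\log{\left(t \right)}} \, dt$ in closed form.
$\log{\left(\frac{25}{9} \right)}$

Replace the exponent $4$ by a parameter $a$: let $I(a) = \int_{0}^{1} \frac{- t^{\frac{4}{5}} + t^{a}}{\log{\left(t \right)}} \, dt$.

Since $\dfrac{\partial}{\partial a}\,t^{a} = t^{a} \ln t$, the $\ln t$ in the denominator cancels and
$$\frac{dI}{da} = \int_{0}^{1} t^{a} \, dt = \left[\frac{t^{a+1}}{a+1}\right]_0^1 = \frac{1}{a + 1}.$$

Integrating with respect to $a$ gives $I(a) = \log{\left(\frac{5 a}{9} + \frac{5}{9} \right)} + C$.

At $a = \frac{4}{5}$ the integrand is identically $0$, so $I(\frac{4}{5}) = 0$. The closed form gives $0$, hence $C = 0$.

Setting $a = 4$:
$$I = \log{\left(\frac{25}{9} \right)}.$$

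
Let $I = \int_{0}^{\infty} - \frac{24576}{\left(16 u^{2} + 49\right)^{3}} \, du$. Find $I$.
$- \frac{1152 \pi}{16807}$

Begin with the known result
$$J(a) = \int_{0}^{\infty} - \frac{6}{a^{2} + u^{2}} \, du = - \frac{3 \pi}{a}.$$

Differentiating under the integral sign with respect to $a$,
$$\frac{dJ}{da} = \int_{0}^{\infty} \frac{12 a}{\left(a^{2} + u^{2}\right)^{2}} \, du = \frac{3 \pi}{a^{2}},$$
so $\int_{0}^{\infty} - \frac{6}{\left(a^{2} + u^{2}\right)^{2}} \, du = - \frac{3 \pi}{2 a^{3}}$.

Repeating — each differentiation of $1/(u^2+a^2)^j$ produces $-2ja/(u^2+a^2)^{j+1}$ — and dividing through by $-2ja$ at each step yields, after $2$ differentiations in total,
$$\int_{0}^{\infty} - \frac{6}{\left(a^{2} + u^{2}\right)^{3}} \, du = - \frac{9 \pi}{8 a^{5}}.$$

Setting $a = \frac{7}{4}$:
$$I = - \frac{1152 \pi}{16807}.$$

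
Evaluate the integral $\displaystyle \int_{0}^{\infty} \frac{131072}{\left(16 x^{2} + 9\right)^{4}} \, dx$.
$\frac{5120 \pi}{2187}$

Begin with the known result
$$J(a) = \int_{0}^{\infty} \frac{2}{a^{2} + x^{2}} \, dx = \frac{\pi}{a}.$$

Differentiating under the integral sign with respect to $a$,
$$\frac{dJ}{da} = \int_{0}^{\infty} - \frac{4 a}{\left(a^{2} + x^{2}\right)^{2}} \, dx = - \frac{\pi}{a^{2}},$$
so $\int_{0}^{\infty} \frac{2}{\left(a^{2} + x^{2}\right)^{2}} \, dx = \frac{\pi}{2 a^{3}}$.

Repeating — each differentiation of $1/(x^2+a^2)^j$ produces $-2ja/(x^2+a^2)^{j+1}$ — and dividing through by $-2ja$ at each step yields, after $3$ differentiations in total,
$$\int_{0}^{\infty} \frac{2}{\left(a^{2} + x^{2}\right)^{4}} \, dx = \frac{5 \pi}{16 a^{7}}.$$

Setting $a = \frac{3}{4}$:
$$I = \frac{5120 \pi}{2187}.$$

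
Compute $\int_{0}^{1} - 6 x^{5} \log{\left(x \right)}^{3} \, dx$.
$\frac{1}{36}$

Begin with the known integral
$$J(a) = \int_{0}^{1} - 6 x^{a} \, dx = - \frac{6}{a + 1}.$$

Differentiating under the integral sign brings down a factor of $\ln x$:
$$\frac{dJ}{da} = \int_{0}^{1} - 6 x^{a} \log{\left(x \right)} \, dx = \frac{6}{\left(a + 1\right)^{2}}.$$

Repeating $3$ times in total — each differentiation brings down another $\ln x$ — gives
$$\frac{d^{3}J}{da^{3}} = \int_{0}^{1} - 6 x^{a} \log{\left(x \right)}^{3} \, dx = \frac{36}{\left(a + 1\right)^{4}},$$
and the integrand here is exactly the target integrand, so $I = \frac{36}{\left(a + 1\right)^{4}}$.

Setting $a = 5$:
$$I = \frac{1}{36}.$$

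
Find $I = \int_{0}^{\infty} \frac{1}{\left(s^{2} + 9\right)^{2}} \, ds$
$\frac{\pi}{108}$

Recall the elementary integral
$$J(a) = \int_{0}^{\infty} \frac{1}{a^{2} + s^{2}} \, ds = \frac{\pi}{2 a}.$$

Differentiating under the integral sign with respect to $a$,
$$\frac{dJ}{da} = \int_{0}^{\infty} - \frac{2 a}{\left(a^{2} + s^{2}\right)^{2}} \, ds = - \frac{\pi}{2 a^{2}},$$
so $\int_{0}^{\infty} \frac{1}{\left(a^{2} + s^{2}\right)^{2}} \, ds = \frac{\pi}{4 a^{3}}$.

Setting $a = 3$:
$$I = \frac{\pi}{108}.$$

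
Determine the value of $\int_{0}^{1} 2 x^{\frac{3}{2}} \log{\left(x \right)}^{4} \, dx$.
$\frac{1536}{3125}$

Begin with the known integral
$$J(a) = \int_{0}^{1} 2 x^{a} \, dx = \frac{2}{a + 1}.$$

Differentiating under the integral sign brings down a factor of $\ln x$:
$$\frac{dJ}{da} = \int_{0}^{1} 2 x^{a} \log{\left(x \right)} \, dx = - \frac{2}{\left(a + 1\right)^{2}}.$$

Repeating $4$ times in total — each differentiation brings down another $\ln x$ — gives
$$\frac{d^{4}J}{da^{4}} = \int_{0}^{1} 2 x^{a} \log{\left(x \right)}^{4} \, dx = \frac{48}{\left(a + 1\right)^{5}},$$
and the integrand here is exactly the target integrand, so $I = \frac{48}{\left(a + 1\right)^{5}}$.

Setting $a = \frac{3}{2}$:
$$I = \frac{1536}{3125}.$$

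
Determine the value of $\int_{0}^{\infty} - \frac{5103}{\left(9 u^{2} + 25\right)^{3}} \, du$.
$- \frac{5103 \pi}{50000}$

Recall the elementary integral
$$J(a) = \int_{0}^{\infty} - \frac{7}{a^{2} + u^{2}} \, du = - \frac{7 \pi}{2 a}.$$

Differentiating under the integral sign with respect to $a$,
$$\frac{dJ}{da} = \int_{0}^{\infty} \frac{14 a}{\left(a^{2} + u^{2}\right)^{2}} \, du = \frac{7 \pi}{2 a^{2}},$$
so $\int_{0}^{\infty} - \frac{7}{\left(a^{2} + u^{2}\right)^{2}} \, du = - \frac{7 \pi}{4 a^{3}}$.

Repeating — each differentiation of $1/(u^2+a^2)^j$ produces $-2ja/(u^2+a^2)^{j+1}$ — and dividing through by $-2ja$ at each step yields, after $2$ differentiations in total,
$$\int_{0}^{\infty} - \frac{7}{\left(a^{2} + u^{2}\right)^{3}} \, du = - \frac{21 \pi}{16 a^{5}}.$$

Setting $a = \frac{5}{3}$:
$$I = - \frac{5103 \pi}{50000}.$$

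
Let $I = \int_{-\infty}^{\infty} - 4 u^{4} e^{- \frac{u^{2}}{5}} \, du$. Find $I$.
$- 75 \sqrt{5} \sqrt{\pi}$

Begin with the known integral
$$J(a) = \int_{-\infty}^{\infty} - 4 e^{- a u^{2}} \, du = - \frac{4 \sqrt{\pi}}{\sqrt{a}}.$$

Differentiating under the integral sign brings down a factor of $(-u^2)$:
$$\frac{dJ}{da} = \int_{-\infty}^{\infty} 4 u^{2} e^{- a u^{2}} \, du = \frac{2 \sqrt{\pi}}{a^{\frac{3}{2}}}.$$

Repeating twice in total — each differentiation brings down another $(-u^2)$ — gives
$$\frac{d^{2}J}{da^{2}} = \int_{-\infty}^{\infty} - 4 u^{4} e^{- a u^{2}} \, du = - \frac{3 \sqrt{\pi}}{a^{\frac{5}{2}}},$$
and the integrand here is exactly the target integrand, so $I = - \frac{3 \sqrt{\pi}}{a^{\frac{5}{2}}}$.

Setting $a = \frac{1}{5}$:
$$I = - 75 \sqrt{5} \sqrt{\pi}.$$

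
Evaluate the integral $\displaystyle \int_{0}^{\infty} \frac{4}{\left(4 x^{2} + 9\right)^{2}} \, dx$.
$\frac{\pi}{54}$

Recall the elementary integral
$$J(a) = \int_{0}^{\infty} \frac{1}{4 \left(a^{2} + x^{2}\right)} \, dx = \frac{\pi}{8 a}.$$

Differentiating under the integral sign with respect to $a$,
$$\frac{dJ}{da} = \int_{0}^{\infty} - \frac{a}{2 \left(a^{2} + x^{2}\right)^{2}} \, dx = - \frac{\pi}{8 a^{2}},$$
so $\int_{0}^{\infty} \frac{1}{4 \left(a^{2} + x^{2}\right)^{2}} \, dx = \frac{\pi}{16 a^{3}}$.

Setting $a = \frac{3}{2}$:
$$I = \frac{\pi}{54}.$$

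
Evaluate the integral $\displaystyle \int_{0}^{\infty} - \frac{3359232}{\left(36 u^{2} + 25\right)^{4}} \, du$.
$- \frac{17496 \pi}{15625}$

Recall the elementary integral
$$J(a) = \int_{0}^{\infty} - \frac{2}{a^{2} + u^{2}} \, du = - \frac{\pi}{a}.$$

Differentiating under the integral sign with respect to $a$,
$$\frac{dJ}{da} = \int_{0}^{\infty} \frac{4 a}{\left(a^{2} + u^{2}\right)^{2}} \, du = \frac{\pi}{a^{2}},$$
so $\int_{0}^{\infty} - \frac{2}{\left(a^{2} + u^{2}\right)^{2}} \, du = - \frac{\pi}{2 a^{3}}$.

Repeating — each differentiation of $1/(u^2+a^2)^j$ produces $-2ja/(u^2+a^2)^{j+1}$ — and dividing through by $-2ja$ at each step yields, after $3$ differentiations in total,
$$\int_{0}^{\infty} - \frac{2}{\left(a^{2} + u^{2}\right)^{4}} \, du = - \frac{5 \pi}{16 a^{7}}.$$

Setting $a = \frac{5}{6}$:
$$I = - \frac{17496 \pi}{15625}.$$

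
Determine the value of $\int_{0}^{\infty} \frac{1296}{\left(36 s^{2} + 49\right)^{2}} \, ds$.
$\frac{54 \pi}{343}$

Begin with the known result
$$J(a) = \int_{0}^{\infty} \frac{1}{a^{2} + s^{2}} \, ds = \frac{\pi}{2 a}.$$

Differentiating under the integral sign with respect to $a$,
$$\frac{dJ}{da} = \int_{0}^{\infty} - \frac{2 a}{\left(a^{2} + s^{2}\right)^{2}} \, ds = - \frac{\pi}{2 a^{2}},$$
so $\int_{0}^{\infty} \frac{1}{\left(a^{2} + s^{2}\right)^{2}} \, ds = \frac{\pi}{4 a^{3}}$.

Setting $a = \frac{7}{6}$:
$$I = \frac{54 \pi}{343}.$$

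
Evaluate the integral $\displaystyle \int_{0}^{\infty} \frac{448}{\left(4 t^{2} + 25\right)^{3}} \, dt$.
$\frac{42 \pi}{3125}$

Begin with the known result
$$J(a) = \int_{0}^{\infty} \frac{7}{a^{2} + t^{2}} \, dt = \frac{7 \pi}{2 a}.$$

Differentiating under the integral sign with respect to $a$,
$$\frac{dJ}{da} = \int_{0}^{\infty} - \frac{14 a}{\left(a^{2} + t^{2}\right)^{2}} \, dt = - \frac{7 \pi}{2 a^{2}},$$
so $\int_{0}^{\infty} \frac{7}{\left(a^{2} + t^{2}\right)^{2}} \, dt = \frac{7 \pi}{4 a^{3}}$.

Repeating — each differentiation of $1/(t^2+a^2)^j$ produces $-2ja/(t^2+a^2)^{j+1}$ — and dividing through by $-2ja$ at each step yields, after $2$ differentiations in total,
$$\int_{0}^{\infty} \frac{7}{\left(a^{2} + t^{2}\right)^{3}} \, dt = \frac{21 \pi}{16 a^{5}}.$$

Setting $a = \frac{5}{2}$:
$$I = \frac{42 \pi}{3125}.$$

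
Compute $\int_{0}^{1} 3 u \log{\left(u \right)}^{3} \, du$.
$- \frac{9}{8}$

Consider the simpler parametrised integral
$$J(a) = \int_{0}^{1} 3 u^{a} \, du = \frac{3}{a + 1}.$$

Differentiating under the integral sign brings down a factor of $\ln u$:
$$\frac{dJ}{da} = \int_{0}^{1} 3 u^{a} \log{\left(u \right)} \, du = - \frac{3}{\left(a + 1\right)^{2}}.$$

Repeating $3$ times in total — each differentiation brings down another $\ln u$ — gives
$$\frac{d^{3}J}{da^{3}} = \int_{0}^{1} 3 u^{a} \log{\left(u \right)}^{3} \, du = - \frac{18}{\left(a + 1\right)^{4}},$$
and the integrand here is exactly the target integrand, so $I = - \frac{18}{\left(a + 1\right)^{4}}$.

Setting $a = 1$:
$$I = - \frac{9}{8}.$$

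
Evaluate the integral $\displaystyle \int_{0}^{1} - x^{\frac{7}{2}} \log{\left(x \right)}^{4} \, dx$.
$- \frac{256}{19683}$

Start from the elementary integral
$$J(a) = \int_{0}^{1} - x^{a} \, dx = - \frac{1}{a + 1}.$$

Differentiating under the integral sign brings down a factor of $\ln x$:
$$\frac{dJ}{da} = \int_{0}^{1} - x^{a} \log{\left(x \right)} \, dx = \frac{1}{\left(a + 1\right)^{2}}.$$

Repeating $4$ times in total — each differentiation brings down another $\ln x$ — gives
$$\frac{d^{4}J}{da^{4}} = \int_{0}^{1} - x^{a} \log{\left(x \right)}^{4} \, dx = - \frac{24}{\left(a + 1\right)^{5}},$$
and the integrand here is exactly the target integrand, so $I = - \frac{24}{\left(a + 1\right)^{5}}$.

Setting $a = \frac{7}{2}$:
$$I = - \frac{256}{19683}.$$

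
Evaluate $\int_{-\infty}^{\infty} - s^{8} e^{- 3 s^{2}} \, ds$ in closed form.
$- \frac{35 \sqrt{3} \sqrt{\pi}}{1296}$

Start from the elementary integral
$$J(a) = \int_{-\infty}^{\infty} - e^{- a s^{2}} \, ds = - \frac{\sqrt{\pi}}{\sqrt{a}}.$$

Differentiating under the integral sign brings down a factor of $(-s^2)$:
$$\frac{dJ}{da} = \int_{-\infty}^{\infty} s^{2} e^{- a s^{2}} \, ds = \frac{\sqrt{\pi}}{2 a^{\frac{3}{2}}}.$$

Repeating $4$ times in total — each differentiation brings down another $(-s^2)$ — gives
$$\frac{d^{4}J}{da^{4}} = \int_{-\infty}^{\infty} - s^{8} e^{- a s^{2}} \, ds = - \frac{105 \sqrt{\pi}}{16 a^{\frac{9}{2}}},$$
and the integrand here is exactly the target integrand, so $I = - \frac{105 \sqrt{\pi}}{16 a^{\frac{9}{2}}}$.

Setting $a = 3$:
$$I = - \frac{35 \sqrt{3} \sqrt{\pi}}{1296}.$$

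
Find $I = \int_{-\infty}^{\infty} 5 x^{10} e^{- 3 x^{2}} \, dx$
$\frac{175 \sqrt{3} \sqrt{\pi}}{864}$

Start from the elementary integral
$$J(a) = \int_{-\infty}^{\infty} 5 e^{- a x^{2}} \, dx = \frac{5 \sqrt{\pi}}{\sqrt{a}}.$$

Differentiating under the integral sign brings down a factor of $(-x^2)$:
$$\frac{dJ}{da} = \int_{-\infty}^{\infty} - 5 x^{2} e^{- a x^{2}} \, dx = - \frac{5 \sqrt{\pi}}{2 a^{\frac{3}{2}}}.$$

Repeating $5$ times in total — each differentiation brings down another $(-x^2)$ — gives
$$\frac{d^{5}J}{da^{5}} = \int_{-\infty}^{\infty} - 5 x^{10} e^{- a x^{2}} \, dx = - \frac{4725 \sqrt{\pi}}{32 a^{\frac{11}{2}}},$$
and the integrand here is $(-1)^{5}$ times the target integrand, so $I = (-1)^{5}\,\frac{d^{5}J}{da^{5}} = \frac{4725 \sqrt{\pi}}{32 a^{\frac{11}{2}}}$.

Setting $a = 3$:
$$I = \frac{175 \sqrt{3} \sqrt{\pi}}{864}.$$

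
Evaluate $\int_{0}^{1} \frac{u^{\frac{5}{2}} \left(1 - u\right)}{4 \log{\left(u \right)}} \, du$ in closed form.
$- \frac{\log{\left(3 \right)}}{2} + \frac{\log{\left(7 \right)}}{4}$

Introduce a parameter $a$ in the exponent: let $I(a) = \int_{0}^{1} \frac{- u^{\frac{7}{2}} + u^{a}}{4 \log{\left(u \right)}} \, du$.

Since $\dfrac{\partial}{\partial a}\,u^{a} = u^{a} \ln u$, the $\ln u$ in the denominator cancels and
$$\frac{dI}{da} = \int_{0}^{1} \frac{1}{4} u^{a} \, du = \frac{1}{4} \left[\frac{u^{a+1}}{a+1}\right]_0^1 = \frac{1}{4 \left(a + 1\right)}.$$

Integrating with respect to $a$ gives $I(a) = \frac{\log{\left(a + 1 \right)}}{4} - \frac{\log{\left(3 \right)}}{2} + \frac{\log{\left(2 \right)}}{4} + C$.

At $a = \frac{7}{2}$ the integrand is identically $0$, so $I(\frac{7}{2}) = 0$. The closed form gives $0$, hence $C = 0$.

Setting $a = \frac{5}{2}$:
$$I = - \frac{\log{\left(3 \right)}}{2} + \frac{\log{\left(7 \right)}}{4}.$$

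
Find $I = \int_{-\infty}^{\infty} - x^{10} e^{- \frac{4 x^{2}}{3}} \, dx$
$- \frac{229635 \sqrt{3} \sqrt{\pi}}{65536}$

Begin with the known integral
$$J(a) = \int_{-\infty}^{\infty} - e^{- a x^{2}} \, dx = - \frac{\sqrt{\pi}}{\sqrt{a}}.$$

Differentiating under the integral sign brings down a factor of $(-x^2)$:
$$\frac{dJ}{da} = \int_{-\infty}^{\infty} x^{2} e^{- a x^{2}} \, dx = \frac{\sqrt{\pi}}{2 a^{\frac{3}{2}}}.$$

Repeating $5$ times in total — each differentiation brings down another $(-x^2)$ — gives
$$\frac{d^{5}J}{da^{5}} = \int_{-\infty}^{\infty} x^{10} e^{- a x^{2}} \, dx = \frac{945 \sqrt{\pi}}{32 a^{\frac{11}{2}}},$$
and the integrand here is $(-1)^{5}$ times the target integrand, so $I = (-1)^{5}\,\frac{d^{5}J}{da^{5}} = - \frac{945 \sqrt{\pi}}{32 a^{\frac{11}{2}}}$.

Setting $a = \frac{4}{3}$:
$$I = - \frac{229635 \sqrt{3} \sqrt{\pi}}{65536}.$$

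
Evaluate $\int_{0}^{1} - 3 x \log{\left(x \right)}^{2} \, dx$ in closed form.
$- \frac{3}{4}$

Begin with the known integral
$$J(a) = \int_{0}^{1} - 3 x^{a} \, dx = - \frac{3}{a + 1}.$$

Differentiating under the integral sign brings down a factor of $\ln x$:
$$\frac{dJ}{da} = \int_{0}^{1} - 3 x^{a} \log{\left(x \right)} \, dx = \frac{3}{\left(a + 1\right)^{2}}.$$

Repeating twice in total — each differentiation brings down another $\ln x$ — gives
$$\frac{d^{2}J}{da^{2}} = \int_{0}^{1} - 3 x^{a} \log{\left(x \right)}^{2} \, dx = - \frac{6}{\left(a + 1\right)^{3}},$$
and the integrand here is exactly the target integrand, so $I = - \frac{6}{\left(a + 1\right)^{3}}$.

Setting $a = 1$:
$$I = - \frac{3}{4}.$$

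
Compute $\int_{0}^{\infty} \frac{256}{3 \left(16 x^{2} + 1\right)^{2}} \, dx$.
$\frac{16 \pi}{3}$

Start from the standard arctangent integral
$$J(a) = \int_{0}^{\infty} \frac{1}{3 \left(a^{2} + x^{2}\right)} \, dx = \frac{\pi}{6 a}.$$

Differentiating under the integral sign with respect to $a$,
$$\frac{dJ}{da} = \int_{0}^{\infty} - \frac{2 a}{3 \left(a^{2} + x^{2}\right)^{2}} \, dx = - \frac{\pi}{6 a^{2}},$$
so $\int_{0}^{\infty} \frac{1}{3 \left(a^{2} + x^{2}\right)^{2}} \, dx = \frac{\pi}{12 a^{3}}$.

Setting $a = \frac{1}{4}$:
$$I = \frac{16 \pi}{3}.$$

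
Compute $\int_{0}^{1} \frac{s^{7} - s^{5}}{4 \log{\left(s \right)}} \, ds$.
$- \frac{\log{\left(6 \right)}}{4} + \frac{3 \log{\left(2 \right)}}{4}$

Consider the one-parameter family: let $I(a) = \int_{0}^{1} \frac{s^{7} - s^{a}}{4 \log{\left(s \right)}} \, ds$.

Since $\dfrac{\partial}{\partial a}\,s^{a} = s^{a} \ln s$, the $\ln s$ in the denominator cancels and
$$\frac{dI}{da} = \int_{0}^{1} - \frac{1}{4} s^{a} \, ds = - \frac{1}{4} \left[\frac{s^{a+1}}{a+1}\right]_0^1 = - \frac{1}{4 a + 4}.$$

Integrating with respect to $a$ gives $I(a) = - \frac{\log{\left(a + 1 \right)}}{4} + \frac{3 \log{\left(2 \right)}}{4} + C$.

At $a = 7$ the integrand is identically $0$, so $I(7) = 0$. The closed form gives $0$, hence $C = 0$.

Setting $a = 5$:
$$I = - \frac{\log{\left(6 \right)}}{4} + \frac{3 \log{\left(2 \right)}}{4}.$$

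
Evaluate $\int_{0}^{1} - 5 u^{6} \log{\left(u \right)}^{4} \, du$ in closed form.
$- \frac{120}{16807}$

Consider the simpler parametrised integral
$$J(a) = \int_{0}^{1} - 5 u^{a} \, du = - \frac{5}{a + 1}.$$

Differentiating under the integral sign brings down a factor of $\ln u$:
$$\frac{dJ}{da} = \int_{0}^{1} - 5 u^{a} \log{\left(u \right)} \, du = \frac{5}{\left(a + 1\right)^{2}}.$$

Repeating $4$ times in total — each differentiation brings down another $\ln u$ — gives
$$\frac{d^{4}J}{da^{4}} = \int_{0}^{1} - 5 u^{a} \log{\left(u \right)}^{4} \, du = - \frac{120}{\left(a + 1\right)^{5}},$$
and the integrand here is exactly the target integrand, so $I = - \frac{120}{\left(a + 1\right)^{5}}$.

Setting $a = 6$:
$$I = - \frac{120}{16807}.$$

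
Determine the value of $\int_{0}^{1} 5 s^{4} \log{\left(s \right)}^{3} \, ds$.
$- \frac{6}{125}$

Consider the simpler parametrised integral
$$J(a) = \int_{0}^{1} 5 s^{a} \, ds = \frac{5}{a + 1}.$$

Differentiating under the integral sign brings down a factor of $\ln s$:
$$\frac{dJ}{da} = \int_{0}^{1} 5 s^{a} \log{\left(s \right)} \, ds = - \frac{5}{\left(a + 1\right)^{2}}.$$

Repeating $3$ times in total — each differentiation brings down another $\ln s$ — gives
$$\frac{d^{3}J}{da^{3}} = \int_{0}^{1} 5 s^{a} \log{\left(s \right)}^{3} \, ds = - \frac{30}{\left(a + 1\right)^{4}},$$
and the integrand here is exactly the target integrand, so $I = - \frac{30}{\left(a + 1\right)^{4}}$.

Setting $a = 4$:
$$I = - \frac{6}{125}.$$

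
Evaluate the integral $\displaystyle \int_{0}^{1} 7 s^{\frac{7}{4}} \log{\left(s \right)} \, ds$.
$- \frac{112}{121}$

Consider the simpler parametrised integral
$$J(a) = \int_{0}^{1} 7 s^{a} \, ds = \frac{7}{a + 1}.$$

Differentiating under the integral sign brings down a factor of $\ln s$:
$$\frac{dJ}{da} = \int_{0}^{1} 7 s^{a} \log{\left(s \right)} \, ds = - \frac{7}{\left(a + 1\right)^{2}}.$$

The integral on the left is $I$, so $I = - \frac{7}{\left(a + 1\right)^{2}}$.

Setting $a = \frac{7}{4}$:
$$I = - \frac{112}{121}.$$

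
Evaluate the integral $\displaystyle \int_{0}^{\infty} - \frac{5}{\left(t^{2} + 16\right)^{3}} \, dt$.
$- \frac{15 \pi}{16384}$

Start from the standard arctangent integral
$$J(a) = \int_{0}^{\infty} - \frac{5}{a^{2} + t^{2}} \, dt = - \frac{5 \pi}{2 a}.$$

Differentiating under the integral sign with respect to $a$,
$$\frac{dJ}{da} = \int_{0}^{\infty} \frac{10 a}{\left(a^{2} + t^{2}\right)^{2}} \, dt = \frac{5 \pi}{2 a^{2}},$$
so $\int_{0}^{\infty} - \frac{5}{\left(a^{2} + t^{2}\right)^{2}} \, dt = - \frac{5 \pi}{4 a^{3}}$.

Repeating — each differentiation of $1/(t^2+a^2)^j$ produces $-2ja/(t^2+a^2)^{j+1}$ — and dividing through by $-2ja$ at each step yields, after $2$ differentiations in total,
$$\int_{0}^{\infty} - \frac{5}{\left(a^{2} + t^{2}\right)^{3}} \, dt = - \frac{15 \pi}{16 a^{5}}.$$

Setting $a = 4$:
$$I = - \frac{15 \pi}{16384}.$$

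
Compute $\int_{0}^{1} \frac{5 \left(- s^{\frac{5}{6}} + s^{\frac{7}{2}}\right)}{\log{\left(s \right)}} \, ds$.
$- \log{\left(\frac{161051}{14348907} \right)}$

Introduce a parameter $a$ in the exponent: let $I(a) = \int_{0}^{1} \frac{5 \left(s^{\frac{7}{2}} - s^{a}\right)}{\log{\left(s \right)}} \, ds$.

Since $\dfrac{\partial}{\partial a}\,s^{a} = s^{a} \ln s$, the $\ln s$ in the denominator cancels and
$$\frac{dI}{da} = \int_{0}^{1} -5 s^{a} \, ds = -5 \left[\frac{s^{a+1}}{a+1}\right]_0^1 = - \frac{5}{a + 1}.$$

Integrating with respect to $a$ gives $I(a) = - \log{\left(\frac{32 \left(a + 1\right)^{5}}{59049} \right)} + C$.

At $a = \frac{7}{2}$ the integrand is identically $0$, so $I(\frac{7}{2}) = 0$. The closed form gives $0$, hence $C = 0$.

Setting $a = \frac{5}{6}$:
$$I = - \log{\left(\frac{161051}{14348907} \right)}.$$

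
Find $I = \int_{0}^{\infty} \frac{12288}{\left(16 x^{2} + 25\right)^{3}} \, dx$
$\frac{576 \pi}{3125}$

Recall the elementary integral
$$J(a) = \int_{0}^{\infty} \frac{3}{a^{2} + x^{2}} \, dx = \frac{3 \pi}{2 a}.$$

Differentiating under the integral sign with respect to $a$,
$$\frac{dJ}{da} = \int_{0}^{\infty} - \frac{6 a}{\left(a^{2} + x^{2}\right)^{2}} \, dx = - \frac{3 \pi}{2 a^{2}},$$
so $\int_{0}^{\infty} \frac{3}{\left(a^{2} + x^{2}\right)^{2}} \, dx = \frac{3 \pi}{4 a^{3}}$.

Repeating — each differentiation of $1/(x^2+a^2)^j$ produces $-2ja/(x^2+a^2)^{j+1}$ — and dividing through by $-2ja$ at each step yields, after $2$ differentiations in total,
$$\int_{0}^{\infty} \frac{3}{\left(a^{2} + x^{2}\right)^{3}} \, dx = \frac{9 \pi}{16 a^{5}}.$$

Setting $a = \frac{5}{4}$:
$$I = \frac{576 \pi}{3125}.$$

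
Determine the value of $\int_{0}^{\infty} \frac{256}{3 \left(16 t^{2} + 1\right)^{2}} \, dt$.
$\frac{16 \pi}{3}$

Recall the elementary integral
$$J(a) = \int_{0}^{\infty} \frac{1}{3 \left(a^{2} + t^{2}\right)} \, dt = \frac{\pi}{6 a}.$$

Differentiating under the integral sign with respect to $a$,
$$\frac{dJ}{da} = \int_{0}^{\infty} - \frac{2 a}{3 \left(a^{2} + t^{2}\right)^{2}} \, dt = - \frac{\pi}{6 a^{2}},$$
so $\int_{0}^{\infty} \frac{1}{3 \left(a^{2} + t^{2}\right)^{2}} \, dt = \frac{\pi}{12 a^{3}}$.

Setting $a = \frac{1}{4}$:
$$I = \frac{16 \pi}{3}.$$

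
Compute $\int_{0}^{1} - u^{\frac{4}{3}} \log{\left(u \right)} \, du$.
$\frac{9}{49}$

Start from the elementary integral
$$J(a) = \int_{0}^{1} - u^{a} \, du = - \frac{1}{a + 1}.$$

Differentiating under the integral sign brings down a factor of $\ln u$:
$$\frac{dJ}{da} = \int_{0}^{1} - u^{a} \log{\left(u \right)} \, du = \frac{1}{\left(a + 1\right)^{2}}.$$

The integral on the left is $I$, so $I = \frac{1}{\left(a + 1\right)^{2}}$.

Setting $a = \frac{4}{3}$:
$$I = \frac{9}{49}.$$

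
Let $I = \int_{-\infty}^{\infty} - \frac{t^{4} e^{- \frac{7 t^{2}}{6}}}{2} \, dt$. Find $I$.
$- \frac{27 \sqrt{42} \sqrt{\pi}}{686}$

Begin with the known integral
$$J(a) = \int_{-\infty}^{\infty} - \frac{e^{- a t^{2}}}{2} \, dt = - \frac{\sqrt{\pi}}{2 \sqrt{a}}.$$

Differentiating under the integral sign brings down a factor of $(-t^2)$:
$$\frac{dJ}{da} = \int_{-\infty}^{\infty} \frac{t^{2} e^{- a t^{2}}}{2} \, dt = \frac{\sqrt{\pi}}{4 a^{\frac{3}{2}}}.$$

Repeating twice in total — each differentiation brings down another $(-t^2)$ — gives
$$\frac{d^{2}J}{da^{2}} = \int_{-\infty}^{\infty} - \frac{t^{4} e^{- a t^{2}}}{2} \, dt = - \frac{3 \sqrt{\pi}}{8 a^{\frac{5}{2}}},$$
and the integrand here is exactly the target integrand, so $I = - \frac{3 \sqrt{\pi}}{8 a^{\frac{5}{2}}}$.

Setting $a = \frac{7}{6}$:
$$I = - \frac{27 \sqrt{42} \sqrt{\pi}}{686}.$$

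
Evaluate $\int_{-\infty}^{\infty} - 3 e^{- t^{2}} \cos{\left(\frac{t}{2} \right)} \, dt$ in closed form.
$- \frac{3 \sqrt{\pi}}{e^{\frac{1}{16}}}$

Treat the cosine frequency as a parameter and define $I(b) = \int_{-\infty}^{\infty} - 3 e^{- t^{2}} \cos{\left(b t \right)} \, dt$.

Differentiating under the integral sign,
$$I'(b) = \int_{-\infty}^{\infty} 3 t e^{- t^{2}} \sin{\left(b t \right)} \, dt.$$

Integrate $\int_{-\infty}^{\infty} t \sin(b t)\, e^{- t^{2}}\, dt$ by parts with $u = \sin(b t)$ and $dv = t\, e^{- t^{2}}\, dt$, giving $v = - \frac{e^{- t^{2}}}{2}$. The boundary term vanishes and
$$\int_{-\infty}^{\infty} t \sin(b t)\, e^{- t^{2}}\, dt = \frac{b}{2} \int_{-\infty}^{\infty} \cos(b t)\, e^{- t^{2}}\, dt,$$
so $I'(b) = - \frac{b}{2}\, I(b)$.

This is a separable first-order ODE; solving with the initial condition $I(0) = \int_{-\infty}^{\infty} - 3 e^{- t^{2}}\,dt = - 3 \sqrt{\pi}$ gives
$$I(b) = - 3 \sqrt{\pi} e^{- \frac{b^{2}}{4}}.$$

Setting $b = \frac{1}{2}$:
$$I = - \frac{3 \sqrt{\pi}}{e^{\frac{1}{16}}}.$$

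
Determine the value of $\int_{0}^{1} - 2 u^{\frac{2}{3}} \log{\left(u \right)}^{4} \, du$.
$- \frac{11664}{3125}$

Start from the elementary integral
$$J(a) = \int_{0}^{1} - 2 u^{a} \, du = - \frac{2}{a + 1}.$$

Differentiating under the integral sign brings down a factor of $\ln u$:
$$\frac{dJ}{da} = \int_{0}^{1} - 2 u^{a} \log{\left(u \right)} \, du = \frac{2}{\left(a + 1\right)^{2}}.$$

Repeating $4$ times in total — each differentiation brings down another $\ln u$ — gives
$$\frac{d^{4}J}{da^{4}} = \int_{0}^{1} - 2 u^{a} \log{\left(u \right)}^{4} \, du = - \frac{48}{\left(a + 1\right)^{5}},$$
and the integrand here is exactly the target integrand, so $I = - \frac{48}{\left(a + 1\right)^{5}}$.

Setting $a = \frac{2}{3}$:
$$I = - \frac{11664}{3125}.$$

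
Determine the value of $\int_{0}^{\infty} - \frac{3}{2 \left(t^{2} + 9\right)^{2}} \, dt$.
$- \frac{\pi}{72}$

Start from the standard arctangent integral
$$J(a) = \int_{0}^{\infty} - \frac{3}{2 \left(a^{2} + t^{2}\right)} \, dt = - \frac{3 \pi}{4 a}.$$

Differentiating under the integral sign with respect to $a$,
$$\frac{dJ}{da} = \int_{0}^{\infty} \frac{3 a}{\left(a^{2} + t^{2}\right)^{2}} \, dt = \frac{3 \pi}{4 a^{2}},$$
so $\int_{0}^{\infty} - \frac{3}{2 \left(a^{2} + t^{2}\right)^{2}} \, dt = - \frac{3 \pi}{8 a^{3}}$.

Setting $a = 3$:
$$I = - \frac{\pi}{72}.$$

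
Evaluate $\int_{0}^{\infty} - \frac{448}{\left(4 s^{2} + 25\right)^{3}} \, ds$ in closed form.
$- \frac{42 \pi}{3125}$

Recall the elementary integral
$$J(a) = \int_{0}^{\infty} - \frac{7}{a^{2} + s^{2}} \, ds = - \frac{7 \pi}{2 a}.$$

Differentiating under the integral sign with respect to $a$,
$$\frac{dJ}{da} = \int_{0}^{\infty} \frac{14 a}{\left(a^{2} + s^{2}\right)^{2}} \, ds = \frac{7 \pi}{2 a^{2}},$$
so $\int_{0}^{\infty} - \frac{7}{\left(a^{2} + s^{2}\right)^{2}} \, ds = - \frac{7 \pi}{4 a^{3}}$.

Repeating — each differentiation of $1/(s^2+a^2)^j$ produces $-2ja/(s^2+a^2)^{j+1}$ — and dividing through by $-2ja$ at each step yields, after $2$ differentiations in total,
$$\int_{0}^{\infty} - \frac{7}{\left(a^{2} + s^{2}\right)^{3}} \, ds = - \frac{21 \pi}{16 a^{5}}.$$

Setting $a = \frac{5}{2}$:
$$I = - \frac{42 \pi}{3125}.$$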